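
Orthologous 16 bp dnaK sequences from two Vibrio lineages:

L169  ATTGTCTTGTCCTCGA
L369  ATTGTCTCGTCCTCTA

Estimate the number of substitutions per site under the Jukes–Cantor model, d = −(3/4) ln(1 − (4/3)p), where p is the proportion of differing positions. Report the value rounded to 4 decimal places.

Mismatches occur at site 8 (T↔C), site 15 (G↔T).
p = 2/16 = 0.125000.
d = −0.75 · ln(1 − (4/3)·0.125000) = −0.75 · ln(0.833333) = −0.75 · (-0.182322) = 0.1367.

0.1367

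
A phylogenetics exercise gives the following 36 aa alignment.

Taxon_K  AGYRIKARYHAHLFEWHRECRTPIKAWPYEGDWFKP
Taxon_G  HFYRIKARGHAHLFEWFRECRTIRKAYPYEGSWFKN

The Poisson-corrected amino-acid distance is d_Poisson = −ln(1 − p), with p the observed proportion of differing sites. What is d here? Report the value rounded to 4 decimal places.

0.2877

Differing sites — 1:A/H; 2:G/F; 9:Y/G; 17:H/F; 23:P/I; 24:I/R; 27:W/Y; 32:D/S; 36:P/N.
p = 9/36 = 0.250000.
d = −ln(1 − 0.250000) = −ln(0.750000) = 0.2877.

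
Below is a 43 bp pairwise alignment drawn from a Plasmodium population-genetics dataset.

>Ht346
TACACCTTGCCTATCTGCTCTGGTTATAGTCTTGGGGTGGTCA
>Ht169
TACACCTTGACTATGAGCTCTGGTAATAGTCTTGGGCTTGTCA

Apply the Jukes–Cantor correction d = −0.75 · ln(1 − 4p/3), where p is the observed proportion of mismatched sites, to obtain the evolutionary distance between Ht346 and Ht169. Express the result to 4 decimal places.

Mismatches occur at site 10 (C↔A), site 15 (C↔G), site 16 (T↔A), site 25 (T↔A), site 37 (G↔C), site 39 (G↔T).
p = 6/43 = 0.139535.
d = −0.75 · ln(1 − (4/3)·0.139535) = −0.75 · ln(0.813953) = −0.75 · (-0.205853) = 0.1544.

0.1544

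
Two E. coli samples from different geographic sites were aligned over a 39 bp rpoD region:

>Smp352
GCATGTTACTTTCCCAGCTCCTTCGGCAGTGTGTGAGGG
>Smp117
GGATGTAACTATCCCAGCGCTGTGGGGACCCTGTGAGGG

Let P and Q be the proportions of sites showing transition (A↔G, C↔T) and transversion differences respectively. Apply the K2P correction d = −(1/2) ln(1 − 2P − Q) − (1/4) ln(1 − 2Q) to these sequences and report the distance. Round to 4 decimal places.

0.3575

Differing sites — 2:C/G (Tv); 7:T/A (Tv); 11:T/A (Tv); 19:T/G (Tv); 21:C/T (Ti); 22:T/G (Tv); 24:C/G (Tv); 27:C/G (Tv); 29:G/C (Tv); 30:T/C (Ti); 31:G/C (Tv).
Of the 11 differences, 2 transitions and 9 transversions over 39 sites: P = 2/39 = 0.051282, Q = 9/39 = 0.230769.
d = −0.5·ln(0.666667) − 0.25·ln(0.538462) = −0.5·(-0.405465) − 0.25·(-0.619038) = 0.3575.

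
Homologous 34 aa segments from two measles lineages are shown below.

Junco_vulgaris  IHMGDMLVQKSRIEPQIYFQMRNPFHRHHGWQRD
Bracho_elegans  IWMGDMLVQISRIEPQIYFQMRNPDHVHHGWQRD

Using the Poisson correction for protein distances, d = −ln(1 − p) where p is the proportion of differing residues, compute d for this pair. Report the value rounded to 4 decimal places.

The sequences differ at positions 2 (H/W), 10 (K/I), 25 (F/D), 27 (R/V).
p = 4/34 = 0.117647.
d = −ln(1 − 0.117647) = −ln(0.882353) = 0.1252.

0.1252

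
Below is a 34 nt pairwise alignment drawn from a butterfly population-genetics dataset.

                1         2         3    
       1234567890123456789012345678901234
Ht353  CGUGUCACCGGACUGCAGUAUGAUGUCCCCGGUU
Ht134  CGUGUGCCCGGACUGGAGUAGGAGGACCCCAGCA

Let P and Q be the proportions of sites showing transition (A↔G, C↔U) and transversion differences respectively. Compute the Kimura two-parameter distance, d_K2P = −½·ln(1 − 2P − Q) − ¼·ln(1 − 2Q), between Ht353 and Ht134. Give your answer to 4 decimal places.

0.3281

Mismatches occur at site 6 (C→G, transversion), site 7 (A→C, transversion), site 16 (C→G, transversion), site 21 (U→G, transversion), site 24 (U→G, transversion), site 26 (U→A, transversion), site 31 (G→A, transition), site 33 (U→C, transition), site 34 (U→A, transversion).
Of the 9 differences, 2 transitions and 7 transversions over 34 sites: P = 2/34 = 0.058824, Q = 7/34 = 0.205882.
d = −0.5·ln(0.676470) − 0.25·ln(0.588236) = −0.5·(-0.390867) − 0.25·(-0.530627) = 0.3281.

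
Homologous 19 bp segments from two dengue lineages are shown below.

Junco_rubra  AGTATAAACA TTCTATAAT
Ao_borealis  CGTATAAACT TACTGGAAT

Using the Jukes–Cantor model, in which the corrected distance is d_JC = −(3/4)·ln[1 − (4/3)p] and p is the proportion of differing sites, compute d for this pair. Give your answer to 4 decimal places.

The sequences differ at positions 1 (A/C), 10 (A/T), 12 (T/A), 15 (A/G), 16 (T/G).
p = 5/19 = 0.263158.
d = −0.75 · ln(1 − (4/3)·0.263158) = −0.75 · ln(0.649123) = −0.75 · (-0.432133) = 0.3241.

0.3241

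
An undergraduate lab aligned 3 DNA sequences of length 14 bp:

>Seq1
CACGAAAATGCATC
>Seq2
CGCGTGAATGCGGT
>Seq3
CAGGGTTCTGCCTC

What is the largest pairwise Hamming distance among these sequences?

9

Pairwise Hamming distances:
  Seq1 vs Seq2: 6
  Seq1 vs Seq3: 6
  Seq2 vs Seq3: 9
The largest is 9, between Seq2 and Seq3.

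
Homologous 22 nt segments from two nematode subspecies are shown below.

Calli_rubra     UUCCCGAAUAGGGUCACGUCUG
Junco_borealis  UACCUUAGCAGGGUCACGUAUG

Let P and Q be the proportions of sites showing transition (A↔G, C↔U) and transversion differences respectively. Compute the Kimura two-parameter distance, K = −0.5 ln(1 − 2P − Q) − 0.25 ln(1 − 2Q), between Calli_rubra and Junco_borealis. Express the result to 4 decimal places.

0.3427

Differing sites — 2:U/A (Tv); 5:C/U (Ti); 6:G/U (Tv); 8:A/G (Ti); 9:U/C (Ti); 20:C/A (Tv).
Of the 6 differences, 3 transitions and 3 transversions over 22 sites: P = 3/22 = 0.136364, Q = 3/22 = 0.136364.
d = −0.5·ln(0.590908) − 0.25·ln(0.727272) = −0.5·(-0.526095) − 0.25·(-0.318455) = 0.3427.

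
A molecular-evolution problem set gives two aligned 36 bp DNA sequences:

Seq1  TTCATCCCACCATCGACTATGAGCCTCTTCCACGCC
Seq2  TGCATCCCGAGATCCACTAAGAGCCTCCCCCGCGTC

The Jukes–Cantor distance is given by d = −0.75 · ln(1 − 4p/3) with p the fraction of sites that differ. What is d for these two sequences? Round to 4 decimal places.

The sequences differ at positions 2 (T/G), 9 (A/G), 10 (C/A), 11 (C/G), 15 (G/C), 20 (T/A), 28 (T/C), 29 (T/C), 32 (A/G), 35 (C/T).
p = 10/36 = 0.277778.
d = −0.75 · ln(1 − (4/3)·0.277778) = −0.75 · ln(0.629629) = −0.75 · (-0.462625) = 0.3470.

0.3470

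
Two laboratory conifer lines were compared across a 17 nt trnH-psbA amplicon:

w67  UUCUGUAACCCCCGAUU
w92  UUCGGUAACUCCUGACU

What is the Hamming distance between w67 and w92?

Mismatches occur at site 4 (U/G), site 10 (C/U), site 13 (C/U), site 16 (U/C).
That gives 4 mismatches out of 17 aligned sites, so the Hamming distance is 4.

4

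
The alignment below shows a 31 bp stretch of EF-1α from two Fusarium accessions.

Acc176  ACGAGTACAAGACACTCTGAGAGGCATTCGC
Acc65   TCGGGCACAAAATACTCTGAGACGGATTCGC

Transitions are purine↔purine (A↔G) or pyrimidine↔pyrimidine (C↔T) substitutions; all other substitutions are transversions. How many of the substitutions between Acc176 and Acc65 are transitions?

Differing sites — 1:A/T (Tv); 4:A/G (Ti); 6:T/C (Ti); 11:G/A (Ti); 13:C/T (Ti); 23:G/C (Tv); 25:C/G (Tv).
Of the 7 differences, 4 transitions and 3 transversions, so the answer is 4.

4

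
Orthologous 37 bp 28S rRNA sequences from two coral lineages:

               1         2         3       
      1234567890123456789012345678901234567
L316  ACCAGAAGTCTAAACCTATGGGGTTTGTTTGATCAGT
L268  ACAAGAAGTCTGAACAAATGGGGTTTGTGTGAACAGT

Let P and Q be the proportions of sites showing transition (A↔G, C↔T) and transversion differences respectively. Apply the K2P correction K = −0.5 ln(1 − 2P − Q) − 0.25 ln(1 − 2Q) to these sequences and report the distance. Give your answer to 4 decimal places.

0.1836

Differing sites — 3:C/A (Tv); 12:A/G (Ti); 16:C/A (Tv); 17:T/A (Tv); 29:T/G (Tv); 33:T/A (Tv).
Of the 6 differences, 1 transition and 5 transversions over 37 sites: P = 1/37 = 0.027027, Q = 5/37 = 0.135135.
d = −0.5·ln(0.810811) − 0.25·ln(0.729730) = −0.5·(-0.209720) − 0.25·(-0.315081) = 0.1836.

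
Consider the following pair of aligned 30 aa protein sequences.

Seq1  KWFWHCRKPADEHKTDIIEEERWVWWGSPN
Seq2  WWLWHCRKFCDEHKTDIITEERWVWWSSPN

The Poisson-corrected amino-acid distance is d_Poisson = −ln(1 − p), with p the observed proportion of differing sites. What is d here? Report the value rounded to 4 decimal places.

Differing sites — 1:K/W; 3:F/L; 9:P/F; 10:A/C; 19:E/T; 27:G/S.
p = 6/30 = 0.200000.
d = −ln(1 − 0.200000) = −ln(0.800000) = 0.2231.

0.2231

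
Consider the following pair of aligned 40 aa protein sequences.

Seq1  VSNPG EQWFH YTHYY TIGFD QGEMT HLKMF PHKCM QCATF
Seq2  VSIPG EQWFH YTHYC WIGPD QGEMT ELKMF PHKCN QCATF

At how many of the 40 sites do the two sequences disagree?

Mismatches occur at site 3 (N↔I), site 15 (Y↔C), site 16 (T↔W), site 19 (F↔P), site 26 (H↔E), site 35 (M↔N).
That gives 6 mismatches out of 40 aligned sites, so the Hamming distance is 6.

6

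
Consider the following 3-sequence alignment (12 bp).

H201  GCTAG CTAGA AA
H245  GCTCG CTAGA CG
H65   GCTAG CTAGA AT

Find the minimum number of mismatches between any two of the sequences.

1

Pairwise Hamming distances:
  H201 vs H245: 3
  H201 vs H65: 1
  H245 vs H65: 3
The smallest is 1, between H201 and H65.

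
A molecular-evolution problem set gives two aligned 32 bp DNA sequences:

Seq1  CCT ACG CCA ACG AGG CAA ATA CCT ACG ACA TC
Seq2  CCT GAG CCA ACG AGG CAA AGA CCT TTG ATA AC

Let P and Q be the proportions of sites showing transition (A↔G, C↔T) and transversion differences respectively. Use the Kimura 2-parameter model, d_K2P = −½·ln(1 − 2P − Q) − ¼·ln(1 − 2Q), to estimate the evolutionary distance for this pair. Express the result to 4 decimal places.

0.2593

Differing sites — 4:A/G (Ti); 5:C/A (Tv); 20:T/G (Tv); 25:A/T (Tv); 26:C/T (Ti); 29:C/T (Ti); 31:T/A (Tv).
Of the 7 differences, 3 transitions and 4 transversions over 32 sites: P = 3/32 = 0.093750, Q = 4/32 = 0.125000.
d = −0.5·ln(0.687500) − 0.25·ln(0.750000) = −0.5·(-0.374693) − 0.25·(-0.287682) = 0.2593.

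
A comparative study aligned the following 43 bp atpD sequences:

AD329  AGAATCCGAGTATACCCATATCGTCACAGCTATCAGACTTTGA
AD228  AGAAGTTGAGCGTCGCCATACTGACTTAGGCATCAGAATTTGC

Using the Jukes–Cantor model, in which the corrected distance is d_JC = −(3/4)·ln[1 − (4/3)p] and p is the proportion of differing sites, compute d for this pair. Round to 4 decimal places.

0.5141

Mismatches occur at site 5 (T→G), site 6 (C→T), site 7 (C→T), site 11 (T→C), site 12 (A→G), site 14 (A→C), site 15 (C→G), site 21 (T→C), site 22 (C→T), site 24 (T→A), site 26 (A→T), site 27 (C→T), site 30 (C→G), site 31 (T→C), site 38 (C→A), site 43 (A→C).
p = 16/43 = 0.372093.
d = −0.75 · ln(1 − (4/3)·0.372093) = −0.75 · ln(0.503876) = −0.75 · (-0.685425) = 0.5141.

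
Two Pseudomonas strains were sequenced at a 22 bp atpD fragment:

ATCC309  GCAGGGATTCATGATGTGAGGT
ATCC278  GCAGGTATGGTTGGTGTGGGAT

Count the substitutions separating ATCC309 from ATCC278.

The sequences differ at positions 6 (G/T), 9 (T/G), 10 (C/G), 11 (A/T), 14 (A/G), 19 (A/G), 21 (G/A).
That gives 7 mismatches out of 22 aligned sites, so the Hamming distance is 7.

7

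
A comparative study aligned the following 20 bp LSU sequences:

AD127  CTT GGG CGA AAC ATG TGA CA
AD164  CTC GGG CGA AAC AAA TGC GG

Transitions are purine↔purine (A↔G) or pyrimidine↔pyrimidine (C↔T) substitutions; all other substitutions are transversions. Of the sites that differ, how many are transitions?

Mismatches occur at site 3 (T↔C, transition), site 14 (T↔A, transversion), site 15 (G↔A, transition), site 18 (A↔C, transversion), site 19 (C↔G, transversion), site 20 (A↔G, transition).
Of the 6 differences, 3 transitions and 3 transversions, so the answer is 3.

3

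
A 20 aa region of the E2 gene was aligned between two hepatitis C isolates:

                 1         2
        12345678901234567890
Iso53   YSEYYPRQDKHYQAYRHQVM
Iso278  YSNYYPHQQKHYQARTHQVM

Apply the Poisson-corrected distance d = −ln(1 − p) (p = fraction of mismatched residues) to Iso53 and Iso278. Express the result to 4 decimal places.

0.2877

Differing sites — 3:E/N; 7:R/H; 9:D/Q; 15:Y/R; 16:R/T.
p = 5/20 = 0.250000.
d = −ln(1 − 0.250000) = −ln(0.750000) = 0.2877.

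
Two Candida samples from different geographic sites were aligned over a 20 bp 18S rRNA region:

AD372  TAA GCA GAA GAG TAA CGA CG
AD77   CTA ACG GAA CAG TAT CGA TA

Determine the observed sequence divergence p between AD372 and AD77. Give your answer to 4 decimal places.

The sequences differ at positions 1 (T/C), 2 (A/T), 4 (G/A), 6 (A/G), 10 (G/C), 15 (A/T), 19 (C/T), 20 (G/A).
There are 8 differences over 20 sites, so p = 8/20 = 0.4000.

0.4000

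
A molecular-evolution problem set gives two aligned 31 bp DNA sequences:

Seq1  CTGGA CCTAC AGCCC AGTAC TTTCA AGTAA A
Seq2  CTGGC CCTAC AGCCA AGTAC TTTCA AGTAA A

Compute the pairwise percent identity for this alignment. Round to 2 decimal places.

The sequences differ at positions 5 (A/C), 15 (C/A).
29 of the 31 sites match, so the percent identity is 29/31 × 100 = 93.55%.

93.55%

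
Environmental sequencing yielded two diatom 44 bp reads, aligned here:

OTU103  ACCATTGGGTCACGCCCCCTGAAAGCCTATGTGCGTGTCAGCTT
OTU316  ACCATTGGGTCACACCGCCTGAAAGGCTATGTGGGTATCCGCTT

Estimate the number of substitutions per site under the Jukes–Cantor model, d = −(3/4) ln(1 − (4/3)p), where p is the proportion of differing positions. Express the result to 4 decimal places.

0.1505

The sequences differ at positions 14 (G/A), 17 (C/G), 26 (C/G), 34 (C/G), 37 (G/A), 40 (A/C).
p = 6/44 = 0.136364.
d = −0.75 · ln(1 − (4/3)·0.136364) = −0.75 · ln(0.818181) = −0.75 · (-0.200672) = 0.1505.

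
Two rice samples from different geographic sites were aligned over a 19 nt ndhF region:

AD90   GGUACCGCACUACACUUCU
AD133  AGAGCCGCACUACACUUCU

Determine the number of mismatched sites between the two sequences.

3

Mismatches occur at site 1 (G→A), site 3 (U→A), site 4 (A→G).
That gives 3 mismatches out of 19 aligned sites, so the Hamming distance is 3.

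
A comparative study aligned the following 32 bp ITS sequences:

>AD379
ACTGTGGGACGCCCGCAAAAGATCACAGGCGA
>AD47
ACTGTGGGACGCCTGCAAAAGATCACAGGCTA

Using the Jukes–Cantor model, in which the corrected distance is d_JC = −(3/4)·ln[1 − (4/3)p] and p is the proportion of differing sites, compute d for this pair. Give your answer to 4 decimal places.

0.0653

Differing sites — 14:C/T; 31:G/T.
p = 2/32 = 0.062500.
d = −0.75 · ln(1 − (4/3)·0.062500) = −0.75 · ln(0.916667) = −0.75 · (-0.087011) = 0.0653.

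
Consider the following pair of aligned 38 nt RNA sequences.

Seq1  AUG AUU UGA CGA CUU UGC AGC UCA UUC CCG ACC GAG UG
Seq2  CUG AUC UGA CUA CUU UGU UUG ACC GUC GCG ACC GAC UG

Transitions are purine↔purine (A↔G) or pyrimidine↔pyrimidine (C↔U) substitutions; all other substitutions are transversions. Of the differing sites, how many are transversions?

10

The sequences differ at positions 1 (A/C, transversion), 6 (U/C, transition), 11 (G/U, transversion), 18 (C/U, transition), 19 (A/U, transversion), 20 (G/U, transversion), 21 (C/G, transversion), 22 (U/A, transversion), 24 (A/C, transversion), 25 (U/G, transversion), 28 (C/G, transversion), 36 (G/C, transversion).
Of the 12 differences, 2 transitions and 10 transversions, so the answer is 10.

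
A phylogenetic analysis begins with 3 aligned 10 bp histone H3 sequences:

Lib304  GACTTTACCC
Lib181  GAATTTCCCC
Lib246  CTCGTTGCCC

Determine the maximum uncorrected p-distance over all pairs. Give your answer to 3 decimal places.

Pairwise Hamming distances:
  Lib304 vs Lib181: 2
  Lib304 vs Lib246: 4
  Lib181 vs Lib246: 5
The largest is 5 mismatches, between Lib181 and Lib246; p = 5/10 = 0.500.

0.500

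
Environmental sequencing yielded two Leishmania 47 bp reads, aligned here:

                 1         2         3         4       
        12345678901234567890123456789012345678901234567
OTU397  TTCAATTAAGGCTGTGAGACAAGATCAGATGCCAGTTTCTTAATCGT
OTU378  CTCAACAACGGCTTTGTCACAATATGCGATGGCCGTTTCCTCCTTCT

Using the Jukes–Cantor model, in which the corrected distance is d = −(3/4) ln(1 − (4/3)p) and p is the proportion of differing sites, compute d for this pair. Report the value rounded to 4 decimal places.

0.4937

Differing sites — 1:T/C; 6:T/C; 7:T/A; 9:A/C; 14:G/T; 17:A/T; 18:G/C; 23:G/T; 26:C/G; 27:A/C; 32:C/G; 34:A/C; 40:T/C; 42:A/C; 43:A/C; 45:C/T; 46:G/C.
p = 17/47 = 0.361702.
d = −0.75 · ln(1 − (4/3)·0.361702) = −0.75 · ln(0.517731) = −0.75 · (-0.658299) = 0.4937.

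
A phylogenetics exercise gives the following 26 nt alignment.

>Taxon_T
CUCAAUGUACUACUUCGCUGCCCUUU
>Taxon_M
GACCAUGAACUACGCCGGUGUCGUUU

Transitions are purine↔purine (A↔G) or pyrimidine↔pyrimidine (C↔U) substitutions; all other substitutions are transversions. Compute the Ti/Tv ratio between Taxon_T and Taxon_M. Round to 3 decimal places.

0.286

Mismatches occur at site 1 (C→G, transversion), site 2 (U→A, transversion), site 4 (A→C, transversion), site 8 (U→A, transversion), site 14 (U→G, transversion), site 15 (U→C, transition), site 18 (C→G, transversion), site 21 (C→U, transition), site 23 (C→G, transversion).
Of the 9 differences, 2 transitions and 7 transversions, so Ti/Tv = 2/7 = 0.286.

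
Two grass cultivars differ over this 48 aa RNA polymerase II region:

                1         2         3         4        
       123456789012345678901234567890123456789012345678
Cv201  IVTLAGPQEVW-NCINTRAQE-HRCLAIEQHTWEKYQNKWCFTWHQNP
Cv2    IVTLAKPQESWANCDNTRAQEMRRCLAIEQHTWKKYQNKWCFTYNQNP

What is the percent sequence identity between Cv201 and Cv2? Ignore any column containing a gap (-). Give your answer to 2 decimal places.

84.78%

Excluding the 2 gap columns leaves 46 comparable sites.
The sequences differ at positions 6 (G/K), 10 (V/S), 15 (I/D), 23 (H/R), 34 (E/K), 44 (W/Y), 45 (H/N).
39 of the 46 comparable sites match, so the percent identity is 39/46 × 100 = 84.78%.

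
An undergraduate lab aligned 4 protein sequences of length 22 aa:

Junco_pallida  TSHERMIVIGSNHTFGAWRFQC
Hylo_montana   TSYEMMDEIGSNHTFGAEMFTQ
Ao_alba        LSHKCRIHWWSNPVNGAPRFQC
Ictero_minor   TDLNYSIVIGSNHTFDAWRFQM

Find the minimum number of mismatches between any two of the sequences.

Pairwise Hamming distances:
  Junco_pallida vs Hylo_montana: 8
  Junco_pallida vs Ao_alba: 11
  Junco_pallida vs Ictero_minor: 7
  Hylo_montana vs Ao_alba: 16
  Hylo_montana vs Ictero_minor: 12
  Ao_alba vs Ictero_minor: 15
The smallest is 7, between Junco_pallida and Ictero_minor.

7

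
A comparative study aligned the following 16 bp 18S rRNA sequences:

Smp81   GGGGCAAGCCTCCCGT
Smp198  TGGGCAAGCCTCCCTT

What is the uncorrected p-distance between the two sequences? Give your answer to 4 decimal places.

Differing sites — 1:G/T; 15:G/T.
There are 2 differences over 16 sites, so p = 2/16 = 0.1250.

0.1250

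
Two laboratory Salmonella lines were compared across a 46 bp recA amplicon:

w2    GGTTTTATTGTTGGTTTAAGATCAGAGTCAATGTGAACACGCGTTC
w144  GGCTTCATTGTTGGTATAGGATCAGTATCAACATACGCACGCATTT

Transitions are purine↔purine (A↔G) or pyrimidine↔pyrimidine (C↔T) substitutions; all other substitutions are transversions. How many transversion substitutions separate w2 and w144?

3

Mismatches occur at site 3 (T↔C, transition), site 6 (T↔C, transition), site 16 (T↔A, transversion), site 19 (A↔G, transition), site 26 (A↔T, transversion), site 27 (G↔A, transition), site 32 (T↔C, transition), site 33 (G↔A, transition), site 35 (G↔A, transition), site 36 (A↔C, transversion), site 37 (A↔G, transition), site 43 (G↔A, transition), site 46 (C↔T, transition).
Of the 13 differences, 10 transitions and 3 transversions, so the answer is 3.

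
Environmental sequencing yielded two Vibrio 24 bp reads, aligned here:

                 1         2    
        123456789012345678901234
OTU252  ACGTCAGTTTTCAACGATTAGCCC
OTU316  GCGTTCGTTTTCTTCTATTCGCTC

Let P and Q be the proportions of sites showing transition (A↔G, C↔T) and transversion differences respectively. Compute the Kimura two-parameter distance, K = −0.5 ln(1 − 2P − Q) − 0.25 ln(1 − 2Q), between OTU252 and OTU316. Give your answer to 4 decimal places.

Differing sites — 1:A/G (Ti); 5:C/T (Ti); 6:A/C (Tv); 13:A/T (Tv); 14:A/T (Tv); 16:G/T (Tv); 20:A/C (Tv); 23:C/T (Ti).
Of the 8 differences, 3 transitions and 5 transversions over 24 sites: P = 3/24 = 0.125000, Q = 5/24 = 0.208333.
d = −0.5·ln(0.541667) − 0.25·ln(0.583334) = −0.5·(-0.613104) − 0.25·(-0.538995) = 0.4413.

0.4413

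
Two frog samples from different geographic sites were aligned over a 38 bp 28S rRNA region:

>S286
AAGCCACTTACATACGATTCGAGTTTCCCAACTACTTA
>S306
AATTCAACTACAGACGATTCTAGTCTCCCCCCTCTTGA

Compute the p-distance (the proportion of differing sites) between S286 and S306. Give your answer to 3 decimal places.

0.316

Mismatches occur at site 3 (G↔T), site 4 (C↔T), site 7 (C↔A), site 8 (T↔C), site 13 (T↔G), site 21 (G↔T), site 25 (T↔C), site 30 (A↔C), site 31 (A↔C), site 34 (A↔C), site 35 (C↔T), site 37 (T↔G).
There are 12 differences over 38 sites, so p = 12/38 = 0.316.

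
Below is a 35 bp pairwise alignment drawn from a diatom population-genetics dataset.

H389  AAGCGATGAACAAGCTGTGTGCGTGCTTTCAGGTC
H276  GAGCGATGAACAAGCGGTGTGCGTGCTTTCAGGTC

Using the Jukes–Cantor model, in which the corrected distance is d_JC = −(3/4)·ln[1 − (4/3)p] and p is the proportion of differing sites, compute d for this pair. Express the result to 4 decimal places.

0.0594

The sequences differ at positions 1 (A/G), 16 (T/G).
p = 2/35 = 0.057143.
d = −0.75 · ln(1 − (4/3)·0.057143) = −0.75 · ln(0.923809) = −0.75 · (-0.079250) = 0.0594.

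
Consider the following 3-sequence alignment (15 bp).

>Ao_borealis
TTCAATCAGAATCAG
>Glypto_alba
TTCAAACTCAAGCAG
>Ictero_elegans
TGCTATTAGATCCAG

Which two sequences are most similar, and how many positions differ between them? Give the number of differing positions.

4

Pairwise Hamming distances:
  Ao_borealis vs Glypto_alba: 4
  Ao_borealis vs Ictero_elegans: 5
  Glypto_alba vs Ictero_elegans: 8
The smallest is 4, between Ao_borealis and Glypto_alba.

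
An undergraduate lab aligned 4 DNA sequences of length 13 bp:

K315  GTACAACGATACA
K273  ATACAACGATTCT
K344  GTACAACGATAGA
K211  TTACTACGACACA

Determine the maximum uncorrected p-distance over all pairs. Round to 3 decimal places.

0.385

Pairwise Hamming distances:
  K315 vs K273: 3
  K315 vs K344: 1
  K315 vs K211: 3
  K273 vs K344: 4
  K273 vs K211: 5
  K344 vs K211: 4
The largest is 5 mismatches, between K273 and K211; p = 5/13 = 0.385.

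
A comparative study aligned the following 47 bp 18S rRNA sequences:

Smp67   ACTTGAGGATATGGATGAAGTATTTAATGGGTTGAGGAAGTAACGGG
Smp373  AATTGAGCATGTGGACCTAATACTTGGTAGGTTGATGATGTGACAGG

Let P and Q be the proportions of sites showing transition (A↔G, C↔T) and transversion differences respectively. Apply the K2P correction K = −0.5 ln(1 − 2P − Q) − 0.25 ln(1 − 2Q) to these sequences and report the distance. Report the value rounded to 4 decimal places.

Mismatches occur at site 2 (C→A, transversion), site 8 (G→C, transversion), site 11 (A→G, transition), site 16 (T→C, transition), site 17 (G→C, transversion), site 18 (A→T, transversion), site 20 (G→A, transition), site 23 (T→C, transition), site 26 (A→G, transition), site 27 (A→G, transition), site 29 (G→A, transition), site 36 (G→T, transversion), site 39 (A→T, transversion), site 42 (A→G, transition), site 45 (G→A, transition).
Of the 15 differences, 9 transitions and 6 transversions over 47 sites: P = 9/47 = 0.191489, Q = 6/47 = 0.127660.
d = −0.5·ln(0.489362) − 0.25·ln(0.744680) = −0.5·(-0.714653) − 0.25·(-0.294801) = 0.4310.

0.4310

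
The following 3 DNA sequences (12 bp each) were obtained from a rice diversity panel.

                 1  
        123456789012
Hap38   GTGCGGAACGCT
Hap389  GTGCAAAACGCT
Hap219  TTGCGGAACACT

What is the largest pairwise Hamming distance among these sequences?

Pairwise Hamming distances:
  Hap38 vs Hap389: 2
  Hap38 vs Hap219: 2
  Hap389 vs Hap219: 4
The largest is 4, between Hap389 and Hap219.

4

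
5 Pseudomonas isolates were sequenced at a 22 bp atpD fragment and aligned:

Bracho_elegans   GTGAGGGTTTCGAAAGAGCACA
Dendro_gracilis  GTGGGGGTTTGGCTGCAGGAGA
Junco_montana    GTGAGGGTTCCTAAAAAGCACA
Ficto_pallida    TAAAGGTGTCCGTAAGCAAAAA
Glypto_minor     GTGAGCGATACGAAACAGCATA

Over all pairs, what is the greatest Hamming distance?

Pairwise Hamming distances:
  Bracho_elegans vs Dendro_gracilis: 8
  Bracho_elegans vs Junco_montana: 3
  Bracho_elegans vs Ficto_pallida: 11
  Bracho_elegans vs Glypto_minor: 5
  Dendro_gracilis vs Junco_montana: 10
  Dendro_gracilis vs Ficto_pallida: 16
  Dendro_gracilis vs Glypto_minor: 10
  Junco_montana vs Ficto_pallida: 12
  Junco_montana vs Glypto_minor: 6
  Ficto_pallida vs Glypto_minor: 13
The largest is 16, between Dendro_gracilis and Ficto_pallida.

16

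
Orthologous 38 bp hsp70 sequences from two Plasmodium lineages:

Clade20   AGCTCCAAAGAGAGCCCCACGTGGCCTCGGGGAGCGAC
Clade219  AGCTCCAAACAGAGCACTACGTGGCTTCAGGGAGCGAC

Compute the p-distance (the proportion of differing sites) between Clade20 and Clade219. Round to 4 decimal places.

0.1316

Mismatches occur at site 10 (G→C), site 16 (C→A), site 18 (C→T), site 26 (C→T), site 29 (G→A).
There are 5 differences over 38 sites, so p = 5/38 = 0.1316.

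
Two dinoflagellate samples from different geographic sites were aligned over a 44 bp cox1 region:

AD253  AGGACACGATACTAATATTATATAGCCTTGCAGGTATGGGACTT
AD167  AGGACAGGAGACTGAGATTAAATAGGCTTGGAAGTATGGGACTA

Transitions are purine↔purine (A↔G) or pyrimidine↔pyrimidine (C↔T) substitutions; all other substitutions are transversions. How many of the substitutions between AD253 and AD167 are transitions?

The sequences differ at positions 7 (C/G, transversion), 10 (T/G, transversion), 14 (A/G, transition), 16 (T/G, transversion), 21 (T/A, transversion), 26 (C/G, transversion), 31 (C/G, transversion), 33 (G/A, transition), 44 (T/A, transversion).
Of the 9 differences, 2 transitions and 7 transversions, so the answer is 2.

2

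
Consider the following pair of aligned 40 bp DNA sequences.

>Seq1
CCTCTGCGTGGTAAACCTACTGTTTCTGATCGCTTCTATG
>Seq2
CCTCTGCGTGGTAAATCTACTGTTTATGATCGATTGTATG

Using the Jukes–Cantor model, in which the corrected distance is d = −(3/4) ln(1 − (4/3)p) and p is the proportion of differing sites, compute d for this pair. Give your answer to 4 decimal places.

Differing sites — 16:C/T; 26:C/A; 33:C/A; 36:C/G.
p = 4/40 = 0.100000.
d = −0.75 · ln(1 − (4/3)·0.100000) = −0.75 · ln(0.866667) = −0.75 · (-0.143100) = 0.1073.

0.1073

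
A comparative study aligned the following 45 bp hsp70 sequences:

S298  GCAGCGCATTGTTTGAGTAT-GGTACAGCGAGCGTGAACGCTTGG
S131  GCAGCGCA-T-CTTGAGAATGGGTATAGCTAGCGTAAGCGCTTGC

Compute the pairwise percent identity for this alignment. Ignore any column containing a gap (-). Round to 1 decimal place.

83.3%

Excluding the 3 gap columns leaves 42 comparable sites.
The sequences differ at positions 12 (T/C), 18 (T/A), 26 (C/T), 30 (G/T), 36 (G/A), 38 (A/G), 45 (G/C).
35 of the 42 comparable sites match, so the percent identity is 35/42 × 100 = 83.3%.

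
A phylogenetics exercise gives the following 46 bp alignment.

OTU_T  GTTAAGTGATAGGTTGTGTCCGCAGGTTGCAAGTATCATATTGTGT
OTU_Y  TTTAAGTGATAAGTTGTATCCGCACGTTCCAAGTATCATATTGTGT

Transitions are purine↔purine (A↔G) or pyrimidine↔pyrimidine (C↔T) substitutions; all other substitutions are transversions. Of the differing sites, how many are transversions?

Mismatches occur at site 1 (G↔T, transversion), site 12 (G↔A, transition), site 18 (G↔A, transition), site 25 (G↔C, transversion), site 29 (G↔C, transversion).
Of the 5 differences, 2 transitions and 3 transversions, so the answer is 3.

3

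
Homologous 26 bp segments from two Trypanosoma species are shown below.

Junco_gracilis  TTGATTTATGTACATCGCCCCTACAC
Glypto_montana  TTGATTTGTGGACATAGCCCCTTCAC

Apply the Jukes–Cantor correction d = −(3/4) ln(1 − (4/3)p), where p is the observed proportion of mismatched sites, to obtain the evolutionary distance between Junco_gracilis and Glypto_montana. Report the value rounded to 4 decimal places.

0.1722

The sequences differ at positions 8 (A/G), 11 (T/G), 16 (C/A), 23 (A/T).
p = 4/26 = 0.153846.
d = −0.75 · ln(1 − (4/3)·0.153846) = −0.75 · ln(0.794872) = −0.75 · (-0.229574) = 0.1722.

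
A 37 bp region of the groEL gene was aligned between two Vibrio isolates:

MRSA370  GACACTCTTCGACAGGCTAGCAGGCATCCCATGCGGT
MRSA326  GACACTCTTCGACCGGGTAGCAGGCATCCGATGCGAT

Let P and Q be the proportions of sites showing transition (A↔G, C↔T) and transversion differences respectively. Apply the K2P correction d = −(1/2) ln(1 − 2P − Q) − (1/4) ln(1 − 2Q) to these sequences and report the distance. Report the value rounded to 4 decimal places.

The sequences differ at positions 14 (A/C, transversion), 17 (C/G, transversion), 30 (C/G, transversion), 36 (G/A, transition).
Of the 4 differences, 1 transition and 3 transversions over 37 sites: P = 1/37 = 0.027027, Q = 3/37 = 0.081081.
d = −0.5·ln(0.864865) − 0.25·ln(0.837838) = −0.5·(-0.145182) − 0.25·(-0.176931) = 0.1168.

0.1168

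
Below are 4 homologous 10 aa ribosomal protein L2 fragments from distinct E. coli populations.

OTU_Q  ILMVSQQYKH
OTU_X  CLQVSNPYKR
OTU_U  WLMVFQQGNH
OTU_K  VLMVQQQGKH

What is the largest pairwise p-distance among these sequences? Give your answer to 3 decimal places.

0.800

Pairwise Hamming distances:
  OTU_Q vs OTU_X: 5
  OTU_Q vs OTU_U: 4
  OTU_Q vs OTU_K: 3
  OTU_X vs OTU_U: 8
  OTU_X vs OTU_K: 7
  OTU_U vs OTU_K: 3
The largest is 8 mismatches, between OTU_X and OTU_U; p = 8/10 = 0.800.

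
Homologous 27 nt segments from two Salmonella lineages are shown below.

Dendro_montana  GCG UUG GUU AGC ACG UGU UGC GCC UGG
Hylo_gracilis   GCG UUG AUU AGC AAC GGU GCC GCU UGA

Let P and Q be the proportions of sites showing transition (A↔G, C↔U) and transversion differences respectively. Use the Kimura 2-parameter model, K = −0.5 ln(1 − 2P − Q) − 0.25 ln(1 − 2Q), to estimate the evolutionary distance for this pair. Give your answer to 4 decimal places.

0.3773

Differing sites — 7:G/A (Ti); 14:C/A (Tv); 15:G/C (Tv); 16:U/G (Tv); 19:U/G (Tv); 20:G/C (Tv); 24:C/U (Ti); 27:G/A (Ti).
Of the 8 differences, 3 transitions and 5 transversions over 27 sites: P = 3/27 = 0.111111, Q = 5/27 = 0.185185.
d = −0.5·ln(0.592593) − 0.25·ln(0.629630) = −0.5·(-0.523247) − 0.25·(-0.462623) = 0.3773.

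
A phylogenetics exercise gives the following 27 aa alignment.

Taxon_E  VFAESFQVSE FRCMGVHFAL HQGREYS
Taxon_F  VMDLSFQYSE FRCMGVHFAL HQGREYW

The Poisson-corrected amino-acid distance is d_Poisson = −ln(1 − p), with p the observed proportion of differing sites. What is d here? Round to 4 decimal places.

0.2048

The sequences differ at positions 2 (F/M), 3 (A/D), 4 (E/L), 8 (V/Y), 27 (S/W).
p = 5/27 = 0.185185.
d = −ln(1 − 0.185185) = −ln(0.814815) = 0.2048.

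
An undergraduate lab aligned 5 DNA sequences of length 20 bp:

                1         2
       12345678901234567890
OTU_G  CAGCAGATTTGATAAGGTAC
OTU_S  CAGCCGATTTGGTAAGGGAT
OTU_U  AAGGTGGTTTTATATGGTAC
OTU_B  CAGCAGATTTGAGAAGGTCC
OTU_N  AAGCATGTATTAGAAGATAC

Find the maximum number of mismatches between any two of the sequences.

11

Pairwise Hamming distances:
  OTU_G vs OTU_S: 4
  OTU_G vs OTU_U: 6
  OTU_G vs OTU_B: 2
  OTU_G vs OTU_N: 7
  OTU_S vs OTU_U: 9
  OTU_S vs OTU_B: 6
  OTU_S vs OTU_N: 11
  OTU_U vs OTU_B: 8
  OTU_U vs OTU_N: 7
  OTU_B vs OTU_N: 7
The largest is 11, between OTU_S and OTU_N.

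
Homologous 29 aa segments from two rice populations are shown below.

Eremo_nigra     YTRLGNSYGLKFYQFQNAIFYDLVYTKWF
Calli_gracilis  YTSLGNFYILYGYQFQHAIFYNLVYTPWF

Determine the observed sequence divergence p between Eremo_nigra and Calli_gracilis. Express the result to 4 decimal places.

Mismatches occur at site 3 (R/S), site 7 (S/F), site 9 (G/I), site 11 (K/Y), site 12 (F/G), site 17 (N/H), site 22 (D/N), site 27 (K/P).
There are 8 differences over 29 sites, so p = 8/29 = 0.2759.

0.2759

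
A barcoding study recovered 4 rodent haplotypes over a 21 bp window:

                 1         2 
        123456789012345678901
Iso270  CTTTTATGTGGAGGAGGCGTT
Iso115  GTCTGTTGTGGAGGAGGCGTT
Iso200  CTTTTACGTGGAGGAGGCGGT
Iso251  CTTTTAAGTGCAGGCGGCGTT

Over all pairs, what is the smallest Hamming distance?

2

Pairwise Hamming distances:
  Iso270 vs Iso115: 4
  Iso270 vs Iso200: 2
  Iso270 vs Iso251: 3
  Iso115 vs Iso200: 6
  Iso115 vs Iso251: 7
  Iso200 vs Iso251: 4
The smallest is 2, between Iso270 and Iso200.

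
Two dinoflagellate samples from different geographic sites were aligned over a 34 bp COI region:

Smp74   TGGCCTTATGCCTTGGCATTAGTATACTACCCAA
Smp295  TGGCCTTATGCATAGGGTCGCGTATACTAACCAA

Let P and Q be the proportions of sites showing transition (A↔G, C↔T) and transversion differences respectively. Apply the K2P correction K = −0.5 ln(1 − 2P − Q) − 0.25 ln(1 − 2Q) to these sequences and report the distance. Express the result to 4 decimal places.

0.2864

Mismatches occur at site 12 (C/A, transversion), site 14 (T/A, transversion), site 17 (C/G, transversion), site 18 (A/T, transversion), site 19 (T/C, transition), site 20 (T/G, transversion), site 21 (A/C, transversion), site 30 (C/A, transversion).
Of the 8 differences, 1 transition and 7 transversions over 34 sites: P = 1/34 = 0.029412, Q = 7/34 = 0.205882.
d = −0.5·ln(0.735294) − 0.25·ln(0.588236) = −0.5·(-0.307485) − 0.25·(-0.530627) = 0.2864.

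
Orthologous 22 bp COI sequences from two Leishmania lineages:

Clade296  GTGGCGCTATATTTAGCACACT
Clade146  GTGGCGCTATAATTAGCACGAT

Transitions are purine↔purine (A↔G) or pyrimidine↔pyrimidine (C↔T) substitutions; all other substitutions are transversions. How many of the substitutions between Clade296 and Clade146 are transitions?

1

Mismatches occur at site 12 (T/A, transversion), site 20 (A/G, transition), site 21 (C/A, transversion).
Of the 3 differences, 1 transition and 2 transversions, so the answer is 1.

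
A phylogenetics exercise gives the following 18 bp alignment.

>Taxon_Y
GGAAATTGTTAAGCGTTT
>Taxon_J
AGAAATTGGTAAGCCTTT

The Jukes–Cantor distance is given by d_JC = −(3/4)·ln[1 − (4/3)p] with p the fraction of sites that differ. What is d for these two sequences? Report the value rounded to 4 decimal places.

Mismatches occur at site 1 (G/A), site 9 (T/G), site 15 (G/C).
p = 3/18 = 0.166667.
d = −0.75 · ln(1 − (4/3)·0.166667) = −0.75 · ln(0.777777) = −0.75 · (-0.251315) = 0.1885.

0.1885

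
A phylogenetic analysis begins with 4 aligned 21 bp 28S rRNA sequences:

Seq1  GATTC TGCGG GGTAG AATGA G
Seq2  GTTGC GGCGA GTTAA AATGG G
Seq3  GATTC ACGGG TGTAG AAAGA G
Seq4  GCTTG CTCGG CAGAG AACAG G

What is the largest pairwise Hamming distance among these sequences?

Pairwise Hamming distances:
  Seq1 vs Seq2: 7
  Seq1 vs Seq3: 5
  Seq1 vs Seq4: 10
  Seq2 vs Seq3: 11
  Seq2 vs Seq4: 12
  Seq3 vs Seq4: 11
The largest is 12, between Seq2 and Seq4.

12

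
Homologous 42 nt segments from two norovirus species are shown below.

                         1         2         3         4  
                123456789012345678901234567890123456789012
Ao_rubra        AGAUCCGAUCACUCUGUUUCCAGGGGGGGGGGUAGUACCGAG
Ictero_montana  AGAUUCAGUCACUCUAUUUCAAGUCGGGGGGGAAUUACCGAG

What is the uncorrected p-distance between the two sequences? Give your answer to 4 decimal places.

0.2143

The sequences differ at positions 5 (C/U), 7 (G/A), 8 (A/G), 16 (G/A), 21 (C/A), 24 (G/U), 25 (G/C), 33 (U/A), 35 (G/U).
There are 9 differences over 42 sites, so p = 9/42 = 0.2143.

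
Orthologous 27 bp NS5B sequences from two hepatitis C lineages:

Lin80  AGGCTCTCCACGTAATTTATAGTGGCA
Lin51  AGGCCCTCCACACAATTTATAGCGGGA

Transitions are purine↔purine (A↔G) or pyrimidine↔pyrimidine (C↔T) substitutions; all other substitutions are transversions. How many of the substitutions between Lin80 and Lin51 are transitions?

4

Differing sites — 5:T/C (Ti); 12:G/A (Ti); 13:T/C (Ti); 23:T/C (Ti); 26:C/G (Tv).
Of the 5 differences, 4 transitions and 1 transversion, so the answer is 4.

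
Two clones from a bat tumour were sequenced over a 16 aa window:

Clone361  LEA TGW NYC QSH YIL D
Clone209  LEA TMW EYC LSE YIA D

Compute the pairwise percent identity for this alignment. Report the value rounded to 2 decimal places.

Mismatches occur at site 5 (G↔M), site 7 (N↔E), site 10 (Q↔L), site 12 (H↔E), site 15 (L↔A).
11 of the 16 sites match, so the percent identity is 11/16 × 100 = 68.75%.

68.75%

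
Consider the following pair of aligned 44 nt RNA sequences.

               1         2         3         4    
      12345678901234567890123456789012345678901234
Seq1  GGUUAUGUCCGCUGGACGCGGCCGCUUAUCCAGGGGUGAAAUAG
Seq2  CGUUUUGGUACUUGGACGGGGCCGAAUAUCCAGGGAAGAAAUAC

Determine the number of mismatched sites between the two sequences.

13

The sequences differ at positions 1 (G/C), 5 (A/U), 8 (U/G), 9 (C/U), 10 (C/A), 11 (G/C), 12 (C/U), 19 (C/G), 25 (C/A), 26 (U/A), 36 (G/A), 37 (U/A), 44 (G/C).
That gives 13 mismatches out of 44 aligned sites, so the Hamming distance is 13.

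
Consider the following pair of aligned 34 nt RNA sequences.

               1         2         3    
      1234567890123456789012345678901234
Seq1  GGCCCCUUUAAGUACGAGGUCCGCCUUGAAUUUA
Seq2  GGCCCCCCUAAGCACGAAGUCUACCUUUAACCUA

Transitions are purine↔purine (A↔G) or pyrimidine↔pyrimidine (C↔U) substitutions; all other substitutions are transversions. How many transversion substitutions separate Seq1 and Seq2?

1

Mismatches occur at site 7 (U→C, transition), site 8 (U→C, transition), site 13 (U→C, transition), site 18 (G→A, transition), site 22 (C→U, transition), site 23 (G→A, transition), site 28 (G→U, transversion), site 31 (U→C, transition), site 32 (U→C, transition).
Of the 9 differences, 8 transitions and 1 transversion, so the answer is 1.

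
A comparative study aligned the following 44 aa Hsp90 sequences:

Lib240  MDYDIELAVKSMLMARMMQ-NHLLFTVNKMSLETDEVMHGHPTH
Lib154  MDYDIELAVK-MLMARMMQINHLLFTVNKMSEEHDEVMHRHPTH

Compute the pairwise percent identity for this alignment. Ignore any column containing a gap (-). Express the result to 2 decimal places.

92.86%

Excluding the 2 gap columns leaves 42 comparable sites.
Mismatches occur at site 32 (L/E), site 34 (T/H), site 40 (G/R).
39 of the 42 comparable sites match, so the percent identity is 39/42 × 100 = 92.86%.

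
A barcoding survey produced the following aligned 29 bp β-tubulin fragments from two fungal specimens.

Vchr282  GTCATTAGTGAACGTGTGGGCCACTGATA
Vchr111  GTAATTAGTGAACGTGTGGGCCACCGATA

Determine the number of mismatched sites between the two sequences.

2

The sequences differ at positions 3 (C/A), 25 (T/C).
That gives 2 mismatches out of 29 aligned sites, so the Hamming distance is 2.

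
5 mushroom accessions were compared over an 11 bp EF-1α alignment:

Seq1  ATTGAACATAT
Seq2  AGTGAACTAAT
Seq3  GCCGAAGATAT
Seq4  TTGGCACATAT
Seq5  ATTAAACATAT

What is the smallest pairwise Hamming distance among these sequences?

Pairwise Hamming distances:
  Seq1 vs Seq2: 3
  Seq1 vs Seq3: 4
  Seq1 vs Seq4: 3
  Seq1 vs Seq5: 1
  Seq2 vs Seq3: 6
  Seq2 vs Seq4: 6
  Seq2 vs Seq5: 4
  Seq3 vs Seq4: 5
  Seq3 vs Seq5: 5
  Seq4 vs Seq5: 4
The smallest is 1, between Seq1 and Seq5.

1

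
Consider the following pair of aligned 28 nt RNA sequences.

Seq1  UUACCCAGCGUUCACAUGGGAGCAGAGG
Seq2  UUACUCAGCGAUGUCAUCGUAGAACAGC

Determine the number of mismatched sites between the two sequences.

The sequences differ at positions 5 (C/U), 11 (U/A), 13 (C/G), 14 (A/U), 18 (G/C), 20 (G/U), 23 (C/A), 25 (G/C), 28 (G/C).
That gives 9 mismatches out of 28 aligned sites, so the Hamming distance is 9.

9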